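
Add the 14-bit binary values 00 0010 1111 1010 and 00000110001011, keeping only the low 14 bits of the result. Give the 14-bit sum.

00010010000101

  00001011111010
+ 00000110001011
= 00010010000101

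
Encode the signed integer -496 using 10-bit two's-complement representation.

1000010000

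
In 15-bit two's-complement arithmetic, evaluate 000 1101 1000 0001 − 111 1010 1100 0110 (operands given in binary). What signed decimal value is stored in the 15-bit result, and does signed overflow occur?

000 1101 1000 0001 → 000110110000001 = 3457 (signed)
111 1010 1100 0110 → 111101011000110 = -1338 (signed)
Subtract via negate-and-add: invert 111101011000110 + 1 = 000010100111010 (i.e. 1338).
  000110110000001
+ 000010100111010
= 001001010111011
Result 001001010111011: MSB = 0 → value 4795.
Both addends (after negating the subtrahend) are non-negative and so is the stored result: no signed overflow.

4795; no overflow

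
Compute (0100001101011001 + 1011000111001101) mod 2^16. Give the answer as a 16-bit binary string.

1111010100100110

  0100001101011001
+ 1011000111001101
= 1111010100100110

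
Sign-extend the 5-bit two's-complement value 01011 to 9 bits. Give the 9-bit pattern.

000001011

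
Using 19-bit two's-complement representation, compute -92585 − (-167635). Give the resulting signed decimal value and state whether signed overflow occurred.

-92585 → 1101001011001010111
-167635 → 1010111000100101101
Subtract via negate-and-add: invert 1010111000100101101 + 1 = 0101000111011010011 (i.e. 167635).
  1101001011001010111
+ 0101000111011010011
= 0010010010100101010  (discard carry-out 1)
Result 0010010010100101010: MSB = 0 → value 75050.
Addends (after negating the subtrahend) have opposite signs, so signed overflow cannot occur.

75050; no overflow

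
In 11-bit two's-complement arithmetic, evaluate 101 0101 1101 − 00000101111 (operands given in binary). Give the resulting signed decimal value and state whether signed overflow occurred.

-722; no overflow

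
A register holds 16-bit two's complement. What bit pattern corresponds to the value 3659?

0000111001001011

3659 is non-negative, so write it directly in 16 bits: 0000111001001011.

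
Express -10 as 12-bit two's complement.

111111110110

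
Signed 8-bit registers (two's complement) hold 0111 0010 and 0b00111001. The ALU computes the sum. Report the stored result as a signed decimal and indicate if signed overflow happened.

-85; overflow

0111 0010 → 01110010 = 114 (signed)
0b00111001 → 00111001 = 57 (signed)
  01110010
+ 00111001
= 10101011
Result 10101011: MSB = 1 → 171 − 256 = -85.
Both addends are non-negative but the stored result is negative: signed overflow. The true value 114 + 57 = 171 lies outside [-128, 127].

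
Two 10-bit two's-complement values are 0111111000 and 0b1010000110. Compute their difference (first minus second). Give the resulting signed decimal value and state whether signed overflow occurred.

-142; overflow

0111111000 = 504 (signed)
0b1010000110 → 1010000110 = -378 (signed)
Subtract via negate-and-add: invert 1010000110 + 1 = 0101111010 (i.e. 378).
  0111111000
+ 0101111010
= 1101110010
Result 1101110010: MSB = 1 → 882 − 1024 = -142.
Both addends (after negating the subtrahend) are non-negative but the stored result is negative: signed overflow. The true value 504 − (-378) = 882 lies outside [-512, 511].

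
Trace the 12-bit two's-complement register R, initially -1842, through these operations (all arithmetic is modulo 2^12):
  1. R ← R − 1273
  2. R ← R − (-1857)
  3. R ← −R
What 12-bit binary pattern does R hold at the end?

Start: R = -1842 = 100011001110.
R = -1842 − 1273 = -3115; wraps to 981 = 001111010101
R = 981 − (-1857) = 2838; wraps to -1258 = 101100010110
R = −(-1258) = 1258 = 010011101010

010011101010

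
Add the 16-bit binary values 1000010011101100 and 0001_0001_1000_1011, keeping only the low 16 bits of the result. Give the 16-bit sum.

  1000010011101100
+ 0001000110001011
= 1001011001110111

1001011001110111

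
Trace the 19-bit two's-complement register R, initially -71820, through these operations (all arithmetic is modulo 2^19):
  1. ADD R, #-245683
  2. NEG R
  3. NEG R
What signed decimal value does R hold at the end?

206785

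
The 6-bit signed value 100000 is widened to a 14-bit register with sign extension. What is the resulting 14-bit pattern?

11111111100000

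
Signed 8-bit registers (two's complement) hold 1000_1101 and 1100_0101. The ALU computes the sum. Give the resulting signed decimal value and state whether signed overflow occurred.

82; overflow

1000_1101 → 10001101 = -115 (signed)
1100_0101 → 11000101 = -59 (signed)
  10001101
+ 11000101
= 01010010  (discard carry-out 1)
Result 01010010: MSB = 0 → value 82.
Both addends are negative but the stored result is non-negative: signed overflow. The true value -115 + (-59) = -174 lies outside [-128, 127].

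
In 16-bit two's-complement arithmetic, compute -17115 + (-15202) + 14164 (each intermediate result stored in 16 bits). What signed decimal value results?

-18153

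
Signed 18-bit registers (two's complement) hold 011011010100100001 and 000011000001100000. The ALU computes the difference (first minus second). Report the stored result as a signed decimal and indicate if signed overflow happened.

011011010100100001 = 111905 (signed)
000011000001100000 = 12384 (signed)
Subtract via negate-and-add: invert 000011000001100000 + 1 = 111100111110100000 (i.e. -12384).
  011011010100100001
+ 111100111110100000
= 011000010011000001  (discard carry-out 1)
Result 011000010011000001: MSB = 0 → value 99521.
Addends (after negating the subtrahend) have opposite signs, so signed overflow cannot occur.

99521; no overflow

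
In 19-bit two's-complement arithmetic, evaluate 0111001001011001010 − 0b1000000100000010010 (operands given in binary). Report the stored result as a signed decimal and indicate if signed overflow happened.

-30024; overflow

0111001001011001010 = 234186 (signed)
0b1000000100000010010 → 1000000100000010010 = -260078 (signed)
Subtract via negate-and-add: invert 1000000100000010010 + 1 = 0111111011111101110 (i.e. 260078).
  0111001001011001010
+ 0111111011111101110
= 1111000101010111000
Result 1111000101010111000: MSB = 1 → 494264 − 524288 = -30024.
Both addends (after negating the subtrahend) are non-negative but the stored result is negative: signed overflow. The true value 234186 − (-260078) = 494264 lies outside [-262144, 262143].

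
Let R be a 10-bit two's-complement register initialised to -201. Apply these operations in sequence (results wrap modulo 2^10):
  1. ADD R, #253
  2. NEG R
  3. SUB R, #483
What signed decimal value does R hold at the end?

Start: R = -201 = 1100110111.
R = -201 + 253 = 52 = 0000110100
R = −(52) = -52 = 1111001100
R = -52 − 483 = -535; wraps to 489 = 0111101001

489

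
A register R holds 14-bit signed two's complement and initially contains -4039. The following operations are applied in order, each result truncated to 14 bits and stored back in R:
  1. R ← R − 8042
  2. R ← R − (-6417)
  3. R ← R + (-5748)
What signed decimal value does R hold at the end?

4972

Start: R = -4039 = 11000000111001.
R = -4039 − 8042 = -12081; wraps to 4303 = 01000011001111
R = 4303 − (-6417) = 10720; wraps to -5664 = 10100111100000
R = -5664 + (-5748) = -11412; wraps to 4972 = 01001101101100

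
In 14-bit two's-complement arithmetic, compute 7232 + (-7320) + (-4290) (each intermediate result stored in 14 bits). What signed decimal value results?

7232 + (-7320) = -88 (11111110101000)
-88 + (-4290) = -4378 (10111011100110)

-4378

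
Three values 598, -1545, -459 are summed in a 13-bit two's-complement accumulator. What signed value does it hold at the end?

-1406

598 + (-1545) = -947 (1110001001101)
-947 + (-459) = -1406 (1101010000010)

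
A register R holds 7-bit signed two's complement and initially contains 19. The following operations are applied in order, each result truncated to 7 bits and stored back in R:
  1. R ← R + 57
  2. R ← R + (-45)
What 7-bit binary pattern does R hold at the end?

0011111

Start: R = 19 = 0010011.
R = 19 + 57 = 76; wraps to -52 = 1001100
R = -52 + (-45) = -97; wraps to 31 = 0011111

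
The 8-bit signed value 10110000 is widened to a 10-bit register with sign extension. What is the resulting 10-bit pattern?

MSB of 10110000 is 1; replicate it into the new high bits.
11|10110000 → 1110110000 (still -80).

1110110000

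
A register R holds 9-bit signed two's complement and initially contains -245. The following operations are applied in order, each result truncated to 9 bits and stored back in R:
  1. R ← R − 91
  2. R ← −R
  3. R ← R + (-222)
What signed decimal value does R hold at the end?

Start: R = -245 = 100001011.
R = -245 − 91 = -336; wraps to 176 = 010110000
R = −(176) = -176 = 101010000
R = -176 + (-222) = -398; wraps to 114 = 001110010

114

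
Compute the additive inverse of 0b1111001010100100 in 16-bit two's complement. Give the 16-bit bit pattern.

Invert: 0000110101011011. Add 1: 0000110101011100.

0000110101011100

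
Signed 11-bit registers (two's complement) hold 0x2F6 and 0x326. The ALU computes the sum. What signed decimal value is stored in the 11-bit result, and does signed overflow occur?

0x2F6 = 01011110110 = 758 (signed)
0x326 = 01100100110 = 806 (signed)
  01011110110
+ 01100100110
= 11000011100
Result 11000011100: MSB = 1 → 1564 − 2048 = -484.
Both addends are non-negative but the stored result is negative: signed overflow. The true value 758 + 806 = 1564 lies outside [-1024, 1023].

-484; overflow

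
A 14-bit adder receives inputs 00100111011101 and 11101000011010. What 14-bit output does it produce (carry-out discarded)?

00001111110111

  00100111011101
+ 11101000011010
= 00001111110111  (discard carry-out 1)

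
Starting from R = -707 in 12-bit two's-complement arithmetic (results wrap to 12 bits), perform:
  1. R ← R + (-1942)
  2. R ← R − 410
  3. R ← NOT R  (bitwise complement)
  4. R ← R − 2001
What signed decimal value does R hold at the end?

Start: R = -707 = 110100111101.
R = -707 + (-1942) = -2649; wraps to 1447 = 010110100111
R = 1447 − 410 = 1037 = 010000001101
R = NOT 010000001101 = 101111110010 = -1038
R = -1038 − 2001 = -3039; wraps to 1057 = 010000100001

1057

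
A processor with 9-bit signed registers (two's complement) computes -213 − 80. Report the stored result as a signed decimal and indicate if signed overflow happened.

219; overflow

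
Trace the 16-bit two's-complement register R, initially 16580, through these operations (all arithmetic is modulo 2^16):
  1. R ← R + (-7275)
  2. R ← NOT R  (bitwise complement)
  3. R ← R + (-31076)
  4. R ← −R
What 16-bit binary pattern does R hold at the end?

Start: R = 16580 = 0100000011000100.
R = 16580 + (-7275) = 9305 = 0010010001011001
R = NOT 0010010001011001 = 1101101110100110 = -9306
R = -9306 + (-31076) = -40382; wraps to 25154 = 0110001001000010
R = −(25154) = -25154 = 1001110110111110

1001110110111110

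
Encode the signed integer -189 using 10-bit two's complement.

1101000011

|-189| = 189 = 0010111101 in 10 bits.
Invert the bits: 1101000010. Add 1: 1101000011.
Check: 1101000011 reads as 835 − 1024 = -189.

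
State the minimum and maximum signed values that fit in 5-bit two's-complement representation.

Minimum: −2^4 = -16.
Maximum: 2^4 − 1 = 15.

min = -16, max = 15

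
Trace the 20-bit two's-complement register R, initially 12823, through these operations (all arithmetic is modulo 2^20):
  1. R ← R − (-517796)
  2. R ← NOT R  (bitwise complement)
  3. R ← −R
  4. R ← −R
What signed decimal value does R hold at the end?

Start: R = 12823 = 00000011001000010111.
R = 12823 − (-517796) = 530619; wraps to -517957 = 10000001100010111011
R = NOT 10000001100010111011 = 01111110011101000100 = 517956
R = −(517956) = -517956 = 10000001100010111100
R = −(-517956) = 517956 = 01111110011101000100

517956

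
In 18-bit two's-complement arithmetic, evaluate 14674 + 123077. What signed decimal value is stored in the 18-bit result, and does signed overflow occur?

14674 → 000011100101010010
123077 → 011110000011000101
  000011100101010010
+ 011110000011000101
= 100001101000010111
Result 100001101000010111: MSB = 1 → 137751 − 262144 = -124393.
Both addends are non-negative but the stored result is negative: signed overflow. The true value 14674 + 123077 = 137751 lies outside [-131072, 131071].

-124393; overflow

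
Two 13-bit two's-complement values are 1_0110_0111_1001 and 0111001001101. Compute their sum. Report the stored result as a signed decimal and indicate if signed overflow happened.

1_0110_0111_1001 → 1011001111001 = -2439 (signed)
0111001001101 = 3661 (signed)
  1011001111001
+ 0111001001101
= 0010011000110  (discard carry-out 1)
Result 0010011000110: MSB = 0 → value 1222.
Addends have opposite signs, so signed overflow cannot occur.

1222; no overflow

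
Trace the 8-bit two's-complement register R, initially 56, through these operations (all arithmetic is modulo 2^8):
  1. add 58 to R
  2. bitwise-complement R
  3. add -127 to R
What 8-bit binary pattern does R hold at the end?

Start: R = 56 = 00111000.
R = 56 + 58 = 114 = 01110010
R = NOT 01110010 = 10001101 = -115
R = -115 + (-127) = -242; wraps to 14 = 00001110

00001110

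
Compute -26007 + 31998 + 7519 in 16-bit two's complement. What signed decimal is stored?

13510

-26007 + 31998 = 5991 (0001011101100111)
5991 + 7519 = 13510 (0011010011000110)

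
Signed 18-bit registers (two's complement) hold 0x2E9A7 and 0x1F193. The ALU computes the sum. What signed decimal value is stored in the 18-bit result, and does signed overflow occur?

56122; no overflow

0x2E9A7 = 101110100110100111 = -71257 (signed)
0x1F193 = 011111000110010011 = 127379 (signed)
  101110100110100111
+ 011111000110010011
= 001101101100111010  (discard carry-out 1)
Result 001101101100111010: MSB = 0 → value 56122.
Addends have opposite signs, so signed overflow cannot occur.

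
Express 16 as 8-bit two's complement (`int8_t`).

00010000

16 is non-negative, so write it directly in 8 bits: 00010000.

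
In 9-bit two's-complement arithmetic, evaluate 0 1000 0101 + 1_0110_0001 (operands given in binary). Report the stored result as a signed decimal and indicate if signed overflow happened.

0 1000 0101 → 010000101 = 133 (signed)
1_0110_0001 → 101100001 = -159 (signed)
  010000101
+ 101100001
= 111100110
Result 111100110: MSB = 1 → 486 − 512 = -26.
Addends have opposite signs, so signed overflow cannot occur.

-26; no overflow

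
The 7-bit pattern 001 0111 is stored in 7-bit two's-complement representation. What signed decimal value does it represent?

23

MSB is 0, so the value is non-negative: 0010111 = 23.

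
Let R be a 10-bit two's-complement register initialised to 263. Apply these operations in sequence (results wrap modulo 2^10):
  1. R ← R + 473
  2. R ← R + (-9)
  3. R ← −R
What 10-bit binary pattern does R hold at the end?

Start: R = 263 = 0100000111.
R = 263 + 473 = 736; wraps to -288 = 1011100000
R = -288 + (-9) = -297 = 1011010111
R = −(-297) = 297 = 0100101001

0100101001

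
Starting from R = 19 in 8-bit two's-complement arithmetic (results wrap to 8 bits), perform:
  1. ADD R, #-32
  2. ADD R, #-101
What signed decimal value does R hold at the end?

Start: R = 19 = 00010011.
R = 19 + (-32) = -13 = 11110011
R = -13 + (-101) = -114 = 10001110

-114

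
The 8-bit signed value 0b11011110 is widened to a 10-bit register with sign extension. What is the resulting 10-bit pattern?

1111011110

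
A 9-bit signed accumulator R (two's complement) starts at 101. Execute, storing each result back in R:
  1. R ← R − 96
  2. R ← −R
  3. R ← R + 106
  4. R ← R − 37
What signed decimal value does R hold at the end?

64

Start: R = 101 = 001100101.
R = 101 − 96 = 5 = 000000101
R = −(5) = -5 = 111111011
R = -5 + 106 = 101 = 001100101
R = 101 − 37 = 64 = 001000000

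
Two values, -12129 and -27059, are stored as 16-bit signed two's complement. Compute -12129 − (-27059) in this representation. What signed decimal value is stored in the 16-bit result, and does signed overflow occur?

14930; no overflow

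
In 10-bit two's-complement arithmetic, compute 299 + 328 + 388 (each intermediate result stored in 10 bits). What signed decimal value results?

299 + 328 = 627 → wraps to -397 (1001110011)
-397 + 388 = -9 (1111110111)

-9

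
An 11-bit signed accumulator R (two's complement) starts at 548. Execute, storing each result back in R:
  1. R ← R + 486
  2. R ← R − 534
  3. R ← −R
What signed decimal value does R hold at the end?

-500

Start: R = 548 = 01000100100.
R = 548 + 486 = 1034; wraps to -1014 = 10000001010
R = -1014 − 534 = -1548; wraps to 500 = 00111110100
R = −(500) = -500 = 11000001100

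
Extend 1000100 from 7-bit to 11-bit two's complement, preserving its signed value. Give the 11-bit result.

MSB of 1000100 is 1; replicate it into the new high bits.
1111|1000100 → 11111000100 (still -60).

11111000100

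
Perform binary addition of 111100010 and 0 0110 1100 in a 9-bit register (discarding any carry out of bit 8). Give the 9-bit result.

  111100010
+ 001101100
= 001001110  (discard carry-out 1)

001001110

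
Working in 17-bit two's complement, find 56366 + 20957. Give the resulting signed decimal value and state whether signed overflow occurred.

-53749; overflow

56366 → 01101110000101110
20957 → 00101000111011101
  01101110000101110
+ 00101000111011101
= 10010111000001011
Result 10010111000001011: MSB = 1 → 77323 − 131072 = -53749.
Both addends are non-negative but the stored result is negative: signed overflow. The true value 56366 + 20957 = 77323 lies outside [-65536, 65535].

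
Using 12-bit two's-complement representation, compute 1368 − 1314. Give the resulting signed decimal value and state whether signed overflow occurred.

54; no overflow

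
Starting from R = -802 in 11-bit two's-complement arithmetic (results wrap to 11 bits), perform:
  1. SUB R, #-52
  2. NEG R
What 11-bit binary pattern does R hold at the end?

01011101110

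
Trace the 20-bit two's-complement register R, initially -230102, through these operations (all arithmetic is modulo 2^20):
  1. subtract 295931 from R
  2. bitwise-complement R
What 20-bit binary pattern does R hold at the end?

10000000011011010000

Start: R = -230102 = 11000111110100101010.
R = -230102 − 295931 = -526033; wraps to 522543 = 01111111100100101111
R = NOT 01111111100100101111 = 10000000011011010000 = -522544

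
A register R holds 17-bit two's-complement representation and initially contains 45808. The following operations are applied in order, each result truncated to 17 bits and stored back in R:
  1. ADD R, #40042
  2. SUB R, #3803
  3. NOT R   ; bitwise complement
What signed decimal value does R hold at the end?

Start: R = 45808 = 01011001011110000.
R = 45808 + 40042 = 85850; wraps to -45222 = 10100111101011010
R = -45222 − 3803 = -49025 = 10100000001111111
R = NOT 10100000001111111 = 01011111110000000 = 49024

49024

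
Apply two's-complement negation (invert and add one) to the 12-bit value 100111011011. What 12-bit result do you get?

011000100101

Invert: 011000100100. Add 1: 011000100101.
Check: 100111011011 = -1573, 011000100101 = 1573.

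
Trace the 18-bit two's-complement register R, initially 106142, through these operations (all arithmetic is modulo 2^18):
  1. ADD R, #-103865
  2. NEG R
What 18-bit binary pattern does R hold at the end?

Start: R = 106142 = 011001111010011110.
R = 106142 + (-103865) = 2277 = 000000100011100101
R = −(2277) = -2277 = 111111011100011011

111111011100011011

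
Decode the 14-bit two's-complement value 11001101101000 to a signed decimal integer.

MSB is 1, so the value is negative.
Invert: 00110010010111. Add 1: 00110010011000 = 3224. So the value is −3224.

-3224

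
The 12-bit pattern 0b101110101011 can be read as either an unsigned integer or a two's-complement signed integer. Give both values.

unsigned = 2987, signed = -1109

Unsigned: 101110101011 = 2987.
Signed: MSB=1 → 2987 − 4096 = -1109.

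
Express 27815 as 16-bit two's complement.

27815 is non-negative, so write it directly in 16 bits: 0110110010100111.

0110110010100111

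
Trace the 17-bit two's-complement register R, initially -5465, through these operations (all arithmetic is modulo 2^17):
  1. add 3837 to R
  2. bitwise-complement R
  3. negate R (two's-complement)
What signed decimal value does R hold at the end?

Start: R = -5465 = 11110101010100111.
R = -5465 + 3837 = -1628 = 11111100110100100
R = NOT 11111100110100100 = 00000011001011011 = 1627
R = −(1627) = -1627 = 11111100110100101

-1627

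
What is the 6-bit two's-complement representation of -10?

110110

|-10| = 10 = 001010 in 6 bits.
Invert the bits: 110101. Add 1: 110110.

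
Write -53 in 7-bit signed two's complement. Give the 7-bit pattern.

|-53| = 53 = 0110101 in 7 bits.
Invert the bits: 1001010. Add 1: 1001011.
Check: 1001011 reads as 75 − 128 = -53.

1001011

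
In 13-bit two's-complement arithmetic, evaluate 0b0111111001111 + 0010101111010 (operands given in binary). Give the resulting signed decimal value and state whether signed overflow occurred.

0b0111111001111 → 0111111001111 = 4047 (signed)
0010101111010 = 1402 (signed)
  0111111001111
+ 0010101111010
= 1010101001001
Result 1010101001001: MSB = 1 → 5449 − 8192 = -2743.
Both addends are non-negative but the stored result is negative: signed overflow. The true value 4047 + 1402 = 5449 lies outside [-4096, 4095].

-2743; overflow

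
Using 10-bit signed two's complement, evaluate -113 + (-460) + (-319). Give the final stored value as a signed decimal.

132

-113 + (-460) = -573 → wraps to 451 (0111000011)
451 + (-319) = 132 (0010000100)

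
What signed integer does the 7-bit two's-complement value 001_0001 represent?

MSB is 0, so the value is non-negative: 0010001 = 17.

17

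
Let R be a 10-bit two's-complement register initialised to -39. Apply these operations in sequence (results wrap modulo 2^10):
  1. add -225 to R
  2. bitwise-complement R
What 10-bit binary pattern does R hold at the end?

0100000111

Start: R = -39 = 1111011001.
R = -39 + (-225) = -264 = 1011111000
R = NOT 1011111000 = 0100000111 = 263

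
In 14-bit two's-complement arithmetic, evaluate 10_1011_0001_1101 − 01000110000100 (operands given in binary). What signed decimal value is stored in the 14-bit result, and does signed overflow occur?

10_1011_0001_1101 → 10101100011101 = -5347 (signed)
01000110000100 = 4484 (signed)
Subtract via negate-and-add: invert 01000110000100 + 1 = 10111001111100 (i.e. -4484).
  10101100011101
+ 10111001111100
= 01100110011001  (discard carry-out 1)
Result 01100110011001: MSB = 0 → value 6553.
Both addends (after negating the subtrahend) are negative but the stored result is non-negative: signed overflow. The true value -5347 − 4484 = -9831 lies outside [-8192, 8191].

6553; overflow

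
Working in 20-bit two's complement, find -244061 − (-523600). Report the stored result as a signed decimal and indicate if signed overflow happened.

279539; no overflow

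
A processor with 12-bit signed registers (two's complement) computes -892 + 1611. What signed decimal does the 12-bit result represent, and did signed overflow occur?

719; no overflow

-892 → 110010000100
1611 → 011001001011
  110010000100
+ 011001001011
= 001011001111  (discard carry-out 1)
Result 001011001111: MSB = 0 → value 719.
Addends have opposite signs, so signed overflow cannot occur.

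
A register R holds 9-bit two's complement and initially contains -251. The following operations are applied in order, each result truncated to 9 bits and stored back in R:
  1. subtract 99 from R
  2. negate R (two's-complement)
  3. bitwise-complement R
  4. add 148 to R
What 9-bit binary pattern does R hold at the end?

100110101

Start: R = -251 = 100000101.
R = -251 − 99 = -350; wraps to 162 = 010100010
R = −(162) = -162 = 101011110
R = NOT 101011110 = 010100001 = 161
R = 161 + 148 = 309; wraps to -203 = 100110101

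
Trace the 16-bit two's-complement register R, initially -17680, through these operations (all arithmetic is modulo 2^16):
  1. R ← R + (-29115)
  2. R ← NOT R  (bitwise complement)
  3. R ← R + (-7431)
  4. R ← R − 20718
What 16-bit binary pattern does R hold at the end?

Start: R = -17680 = 1011101011110000.
R = -17680 + (-29115) = -46795; wraps to 18741 = 0100100100110101
R = NOT 0100100100110101 = 1011011011001010 = -18742
R = -18742 + (-7431) = -26173 = 1001100111000011
R = -26173 − 20718 = -46891; wraps to 18645 = 0100100011010101

0100100011010101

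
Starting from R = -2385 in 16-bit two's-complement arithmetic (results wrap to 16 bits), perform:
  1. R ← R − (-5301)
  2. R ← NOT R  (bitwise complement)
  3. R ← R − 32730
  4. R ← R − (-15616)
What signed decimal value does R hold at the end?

Start: R = -2385 = 1111011010101111.
R = -2385 − (-5301) = 2916 = 0000101101100100
R = NOT 0000101101100100 = 1111010010011011 = -2917
R = -2917 − 32730 = -35647; wraps to 29889 = 0111010011000001
R = 29889 − (-15616) = 45505; wraps to -20031 = 1011000111000001

-20031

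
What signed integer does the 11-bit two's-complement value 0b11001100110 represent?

MSB is 1, so the value is negative.
Invert: 00110011001. Add 1: 00110011010 = 410. So the value is −410.

-410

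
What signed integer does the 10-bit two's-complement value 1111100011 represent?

MSB is 1, so the value is negative.
Invert: 0000011100. Add 1: 0000011101 = 29. So the value is −29.

-29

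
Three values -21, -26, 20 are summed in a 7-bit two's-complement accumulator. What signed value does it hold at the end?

-21 + (-26) = -47 (1010001)
-47 + 20 = -27 (1100101)

-27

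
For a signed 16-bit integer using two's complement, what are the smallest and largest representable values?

Minimum: −2^15 = -32768.
Maximum: 2^15 − 1 = 32767.

min = -32768, max = 32767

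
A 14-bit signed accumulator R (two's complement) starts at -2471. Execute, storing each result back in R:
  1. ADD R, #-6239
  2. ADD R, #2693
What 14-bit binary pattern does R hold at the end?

10100001111111

Start: R = -2471 = 11011001011001.
R = -2471 + (-6239) = -8710; wraps to 7674 = 01110111111010
R = 7674 + 2693 = 10367; wraps to -6017 = 10100001111111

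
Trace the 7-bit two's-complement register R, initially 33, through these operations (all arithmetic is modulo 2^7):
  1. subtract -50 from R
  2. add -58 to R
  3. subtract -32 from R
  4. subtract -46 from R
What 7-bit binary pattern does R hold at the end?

Start: R = 33 = 0100001.
R = 33 − (-50) = 83; wraps to -45 = 1010011
R = -45 + (-58) = -103; wraps to 25 = 0011001
R = 25 − (-32) = 57 = 0111001
R = 57 − (-46) = 103; wraps to -25 = 1100111

1100111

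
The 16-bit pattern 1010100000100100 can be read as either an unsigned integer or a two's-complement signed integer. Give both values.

unsigned = 43044, signed = -22492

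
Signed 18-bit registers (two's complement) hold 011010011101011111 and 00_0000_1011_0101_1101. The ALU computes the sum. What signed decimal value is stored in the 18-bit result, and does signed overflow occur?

111292; no overflow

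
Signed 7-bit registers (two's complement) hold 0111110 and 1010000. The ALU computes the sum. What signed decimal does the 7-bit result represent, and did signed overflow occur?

14; no overflow

0111110 = 62 (signed)
1010000 = -48 (signed)
  0111110
+ 1010000
= 0001110  (discard carry-out 1)
Result 0001110: MSB = 0 → value 14.
Addends have opposite signs, so signed overflow cannot occur.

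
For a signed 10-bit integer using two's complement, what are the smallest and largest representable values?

min = -512, max = 511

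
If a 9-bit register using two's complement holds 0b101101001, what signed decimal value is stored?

-151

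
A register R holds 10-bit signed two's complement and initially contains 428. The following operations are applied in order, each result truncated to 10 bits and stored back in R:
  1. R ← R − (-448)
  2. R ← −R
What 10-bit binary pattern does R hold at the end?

0010010100

Start: R = 428 = 0110101100.
R = 428 − (-448) = 876; wraps to -148 = 1101101100
R = −(-148) = 148 = 0010010100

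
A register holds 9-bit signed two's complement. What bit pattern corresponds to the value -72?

110111000

|-72| = 72 = 001001000 in 9 bits.
Invert the bits: 110110111. Add 1: 110111000.
Check: 110111000 reads as 440 − 512 = -72.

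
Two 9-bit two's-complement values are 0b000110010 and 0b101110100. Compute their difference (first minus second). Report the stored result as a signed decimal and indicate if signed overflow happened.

0b000110010 → 000110010 = 50 (signed)
0b101110100 → 101110100 = -140 (signed)
Subtract via negate-and-add: invert 101110100 + 1 = 010001100 (i.e. 140).
  000110010
+ 010001100
= 010111110
Result 010111110: MSB = 0 → value 190.
Both addends (after negating the subtrahend) are non-negative and so is the stored result: no signed overflow.

190; no overflow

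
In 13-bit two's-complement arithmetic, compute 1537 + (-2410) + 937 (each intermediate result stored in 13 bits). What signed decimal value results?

1537 + (-2410) = -873 (1110010010111)
-873 + 937 = 64 (0000001000000)

64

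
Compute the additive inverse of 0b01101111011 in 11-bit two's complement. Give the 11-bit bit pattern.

Invert: 10010000100. Add 1: 10010000101.
Check: 01101111011 = 891, 10010000101 = -891.

10010000101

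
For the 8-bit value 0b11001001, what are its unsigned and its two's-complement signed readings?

Unsigned: 11001001 = 201.
Signed: MSB=1 → 201 − 256 = -55.

unsigned = 201, signed = -55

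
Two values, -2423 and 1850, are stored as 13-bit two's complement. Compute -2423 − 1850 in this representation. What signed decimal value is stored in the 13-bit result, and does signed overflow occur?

-2423 → 1011010001001
1850 → 0011100111010
Subtract via negate-and-add: invert 0011100111010 + 1 = 1100011000110 (i.e. -1850).
  1011010001001
+ 1100011000110
= 0111101001111  (discard carry-out 1)
Result 0111101001111: MSB = 0 → value 3919.
Both addends (after negating the subtrahend) are negative but the stored result is non-negative: signed overflow. The true value -2423 − 1850 = -4273 lies outside [-4096, 4095].

3919; overflow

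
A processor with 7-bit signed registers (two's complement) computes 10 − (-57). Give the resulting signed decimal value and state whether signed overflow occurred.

-61; overflow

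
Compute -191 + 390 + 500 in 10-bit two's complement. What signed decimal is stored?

-325

-191 + 390 = 199 (0011000111)
199 + 500 = 699 → wraps to -325 (1010111011)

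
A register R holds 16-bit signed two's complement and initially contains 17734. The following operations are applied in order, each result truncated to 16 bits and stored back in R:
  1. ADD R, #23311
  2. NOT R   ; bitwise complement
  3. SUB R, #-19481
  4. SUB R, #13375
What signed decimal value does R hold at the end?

Start: R = 17734 = 0100010101000110.
R = 17734 + 23311 = 41045; wraps to -24491 = 1010000001010101
R = NOT 1010000001010101 = 0101111110101010 = 24490
R = 24490 − (-19481) = 43971; wraps to -21565 = 1010101111000011
R = -21565 − 13375 = -34940; wraps to 30596 = 0111011110000100

30596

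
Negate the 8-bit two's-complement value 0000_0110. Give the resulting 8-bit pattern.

11111010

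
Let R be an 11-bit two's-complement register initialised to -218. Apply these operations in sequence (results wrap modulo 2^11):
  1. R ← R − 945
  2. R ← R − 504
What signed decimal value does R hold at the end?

381

Start: R = -218 = 11100100110.
R = -218 − 945 = -1163; wraps to 885 = 01101110101
R = 885 − 504 = 381 = 00101111101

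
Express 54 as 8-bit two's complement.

00110110

54 is non-negative, so write it directly in 8 bits: 00110110.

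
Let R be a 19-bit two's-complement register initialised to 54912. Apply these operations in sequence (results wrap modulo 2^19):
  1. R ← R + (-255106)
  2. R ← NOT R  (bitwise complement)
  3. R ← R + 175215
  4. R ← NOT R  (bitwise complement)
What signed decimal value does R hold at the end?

148879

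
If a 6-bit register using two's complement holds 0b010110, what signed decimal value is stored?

22

MSB is 0, so the value is non-negative: 010110 = 22.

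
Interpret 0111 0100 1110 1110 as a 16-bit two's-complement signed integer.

MSB is 0, so the value is non-negative: 0111010011101110 = 29934.

29934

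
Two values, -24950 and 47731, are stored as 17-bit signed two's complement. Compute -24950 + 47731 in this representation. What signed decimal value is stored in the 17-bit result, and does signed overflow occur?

22781; no overflow

-24950 → 11001111010001010
47731 → 01011101001110011
  11001111010001010
+ 01011101001110011
= 00101100011111101  (discard carry-out 1)
Result 00101100011111101: MSB = 0 → value 22781.
Addends have opposite signs, so signed overflow cannot occur.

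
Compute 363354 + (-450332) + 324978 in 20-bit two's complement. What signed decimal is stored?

363354 + (-450332) = -86978 (11101010110000111110)
-86978 + 324978 = 238000 (00111010000110110000)

238000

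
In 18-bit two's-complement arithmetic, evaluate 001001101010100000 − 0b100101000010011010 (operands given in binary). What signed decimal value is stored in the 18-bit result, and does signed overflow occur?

-112122; overflow

001001101010100000 = 39584 (signed)
0b100101000010011010 → 100101000010011010 = -110438 (signed)
Subtract via negate-and-add: invert 100101000010011010 + 1 = 011010111101100110 (i.e. 110438).
  001001101010100000
+ 011010111101100110
= 100100101000000110
Result 100100101000000110: MSB = 1 → 150022 − 262144 = -112122.
Both addends (after negating the subtrahend) are non-negative but the stored result is negative: signed overflow. The true value 39584 − (-110438) = 150022 lies outside [-131072, 131071].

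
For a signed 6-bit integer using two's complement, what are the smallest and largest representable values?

min = -32, max = 31

Minimum: −2^5 = -32.
Maximum: 2^5 − 1 = 31.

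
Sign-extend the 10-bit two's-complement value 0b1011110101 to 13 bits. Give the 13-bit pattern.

MSB of 1011110101 is 1; replicate it into the new high bits.
111|1011110101 → 1111011110101 (still -267).

1111011110101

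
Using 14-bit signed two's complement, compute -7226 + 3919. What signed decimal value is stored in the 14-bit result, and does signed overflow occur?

-7226 → 10001111000110
3919 → 00111101001111
  10001111000110
+ 00111101001111
= 11001100010101
Result 11001100010101: MSB = 1 → 13077 − 16384 = -3307.
Addends have opposite signs, so signed overflow cannot occur.

-3307; no overflow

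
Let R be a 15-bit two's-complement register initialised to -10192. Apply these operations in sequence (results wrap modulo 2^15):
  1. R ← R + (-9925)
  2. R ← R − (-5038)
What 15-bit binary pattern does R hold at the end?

Start: R = -10192 = 101100000110000.
R = -10192 + (-9925) = -20117; wraps to 12651 = 011000101101011
R = 12651 − (-5038) = 17689; wraps to -15079 = 100010100011001

100010100011001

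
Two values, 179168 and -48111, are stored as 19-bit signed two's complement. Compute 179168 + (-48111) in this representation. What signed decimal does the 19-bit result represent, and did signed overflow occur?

179168 → 0101011101111100000
-48111 → 1110100010000010001
  0101011101111100000
+ 1110100010000010001
= 0011111111111110001  (discard carry-out 1)
Result 0011111111111110001: MSB = 0 → value 131057.
Addends have opposite signs, so signed overflow cannot occur.

131057; no overflow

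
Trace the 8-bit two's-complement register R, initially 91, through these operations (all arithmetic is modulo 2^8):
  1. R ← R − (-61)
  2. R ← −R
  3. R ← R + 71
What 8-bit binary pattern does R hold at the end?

10101111

Start: R = 91 = 01011011.
R = 91 − (-61) = 152; wraps to -104 = 10011000
R = −(-104) = 104 = 01101000
R = 104 + 71 = 175; wraps to -81 = 10101111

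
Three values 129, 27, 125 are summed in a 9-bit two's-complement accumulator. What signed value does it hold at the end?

-231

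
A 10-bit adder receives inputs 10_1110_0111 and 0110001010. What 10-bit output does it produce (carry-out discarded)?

0001110001

  1011100111
+ 0110001010
= 0001110001  (discard carry-out 1)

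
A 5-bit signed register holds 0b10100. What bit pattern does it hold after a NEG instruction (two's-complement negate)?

Invert: 01011. Add 1: 01100.

01100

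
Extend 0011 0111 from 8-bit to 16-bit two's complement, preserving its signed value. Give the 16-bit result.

MSB of 00110111 is 0; replicate it into the new high bits.
00000000|00110111 → 0000000000110111 (still 55).

0000000000110111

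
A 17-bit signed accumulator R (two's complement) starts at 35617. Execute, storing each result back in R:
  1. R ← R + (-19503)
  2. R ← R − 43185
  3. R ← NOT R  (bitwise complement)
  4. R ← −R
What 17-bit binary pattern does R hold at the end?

11001011001000010

Start: R = 35617 = 01000101100100001.
R = 35617 + (-19503) = 16114 = 00011111011110010
R = 16114 − 43185 = -27071 = 11001011001000001
R = NOT 11001011001000001 = 00110100110111110 = 27070
R = −(27070) = -27070 = 11001011001000010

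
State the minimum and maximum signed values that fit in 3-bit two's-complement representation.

min = -4, max = 3

Minimum: −2^2 = -4.
Maximum: 2^2 − 1 = 3.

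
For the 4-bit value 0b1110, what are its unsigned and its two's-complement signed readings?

Unsigned: 1110 = 14.
Signed: MSB=1 → 14 − 16 = -2.

unsigned = 14, signed = -2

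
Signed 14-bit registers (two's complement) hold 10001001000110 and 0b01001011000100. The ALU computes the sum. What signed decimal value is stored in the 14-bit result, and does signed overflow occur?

10001001000110 = -7610 (signed)
0b01001011000100 → 01001011000100 = 4804 (signed)
  10001001000110
+ 01001011000100
= 11010100001010
Result 11010100001010: MSB = 1 → 13578 − 16384 = -2806.
Addends have opposite signs, so signed overflow cannot occur.

-2806; no overflow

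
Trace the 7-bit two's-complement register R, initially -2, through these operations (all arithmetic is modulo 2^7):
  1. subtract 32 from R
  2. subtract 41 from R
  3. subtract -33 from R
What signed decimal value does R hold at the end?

Start: R = -2 = 1111110.
R = -2 − 32 = -34 = 1011110
R = -34 − 41 = -75; wraps to 53 = 0110101
R = 53 − (-33) = 86; wraps to -42 = 1010110

-42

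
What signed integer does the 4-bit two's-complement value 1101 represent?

-3

MSB is 1, so the value is negative.
Invert: 0010. Add 1: 0011 = 3. So the value is −3.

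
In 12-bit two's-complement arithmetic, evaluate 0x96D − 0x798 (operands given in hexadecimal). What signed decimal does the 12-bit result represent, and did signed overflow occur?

469; overflow

0x96D = 100101101101 = -1683 (signed)
0x798 = 011110011000 = 1944 (signed)
Subtract via negate-and-add: invert 011110011000 + 1 = 100001101000 (i.e. -1944).
  100101101101
+ 100001101000
= 000111010101  (discard carry-out 1)
Result 000111010101: MSB = 0 → value 469.
Both addends (after negating the subtrahend) are negative but the stored result is non-negative: signed overflow. The true value -1683 − 1944 = -3627 lies outside [-2048, 2047].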